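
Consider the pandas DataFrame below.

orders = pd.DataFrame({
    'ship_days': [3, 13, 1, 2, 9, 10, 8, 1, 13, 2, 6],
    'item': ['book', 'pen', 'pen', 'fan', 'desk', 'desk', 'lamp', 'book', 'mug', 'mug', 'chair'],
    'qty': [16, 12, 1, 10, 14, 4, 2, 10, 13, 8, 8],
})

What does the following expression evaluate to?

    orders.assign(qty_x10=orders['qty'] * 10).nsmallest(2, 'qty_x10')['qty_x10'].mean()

15.0

add column qty_x10 = orders['qty'] * 10:
    ship_days   item  qty  qty_x10
0           3   book   16      160
1          13    pen   12      120
2           1    pen    1       10
3           2    fan   10      100
4           9   desk   14      140
5          10   desk    4       40
6           8   lamp    2       20
7           1   book   10      100
8          13    mug   13      130
9           2    mug    8       80
10          6  chair    8       80
take 2 rows with smallest qty_x10:
   ship_days  item  qty  qty_x10
2          1   pen    1       10
6          8  lamp    2       20
Hence 15.0.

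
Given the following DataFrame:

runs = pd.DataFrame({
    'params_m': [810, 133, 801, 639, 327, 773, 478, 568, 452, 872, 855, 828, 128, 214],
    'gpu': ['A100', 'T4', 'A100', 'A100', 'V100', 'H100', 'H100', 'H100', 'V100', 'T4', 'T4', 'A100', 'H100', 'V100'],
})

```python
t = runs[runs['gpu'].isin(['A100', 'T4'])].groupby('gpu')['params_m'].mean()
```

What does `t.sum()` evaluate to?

1389.5

filter rows where gpu in ['A100', 'T4']:
    params_m   gpu
0        810  A100
1        133    T4
2        801  A100
3        639  A100
9        872    T4
10       855    T4
11       828  A100
group by gpu, mean of params_m:
gpu
A100    769.5
T4      620.0
Name: params_m, dtype: float64
Finally, sum of the resulting series = 1389.5.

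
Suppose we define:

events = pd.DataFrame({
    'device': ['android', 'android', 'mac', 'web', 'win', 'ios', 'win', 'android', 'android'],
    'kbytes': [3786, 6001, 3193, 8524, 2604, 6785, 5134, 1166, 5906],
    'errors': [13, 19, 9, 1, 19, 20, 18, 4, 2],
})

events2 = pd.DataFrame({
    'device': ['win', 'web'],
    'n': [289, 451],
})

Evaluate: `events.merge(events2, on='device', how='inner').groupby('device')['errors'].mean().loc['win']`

18.5

merge on 'device' (how='inner') → 3 rows:
  device  kbytes  errors    n
0    web    8524       1  451
1    win    2604      19  289
2    win    5134      18  289
group by device, mean of errors:
device
web     1.0
win    18.5
Name: errors, dtype: float64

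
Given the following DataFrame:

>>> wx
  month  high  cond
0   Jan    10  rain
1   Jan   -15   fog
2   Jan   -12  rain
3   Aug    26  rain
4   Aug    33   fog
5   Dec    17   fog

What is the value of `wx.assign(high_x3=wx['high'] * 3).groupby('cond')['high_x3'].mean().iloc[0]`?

35.0

add column high_x3 = wx['high'] * 3:
  month  high  cond  high_x3
0   Jan    10  rain       30
1   Jan   -15   fog      -45
2   Jan   -12  rain      -36
3   Aug    26  rain       78
4   Aug    33   fog       99
5   Dec    17   fog       51
group by cond, mean of high_x3:
cond
fog     35.0
rain    24.0
Name: high_x3, dtype: float64
Finally, value at position 0 = 35.0.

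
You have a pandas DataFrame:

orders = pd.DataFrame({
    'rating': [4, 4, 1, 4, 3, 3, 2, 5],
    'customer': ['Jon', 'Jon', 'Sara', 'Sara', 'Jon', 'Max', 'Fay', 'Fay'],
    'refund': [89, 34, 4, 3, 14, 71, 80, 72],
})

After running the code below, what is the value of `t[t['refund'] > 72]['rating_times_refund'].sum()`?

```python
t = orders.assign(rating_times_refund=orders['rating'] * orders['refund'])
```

516

add column rating_times_refund = orders['rating'] * orders['refund']:
   rating customer  refund  rating_times_refund
0       4      Jon      89                  356
1       4      Jon      34                  136
2       1     Sara       4                    4
3       4     Sara       3                   12
4       3      Jon      14                   42
5       3      Max      71                  213
6       2      Fay      80                  160
7       5      Fay      72                  360
filter rows where refund > 72:
   rating customer  refund  rating_times_refund
0       4      Jon      89                  356
6       2      Fay      80                  160
sum of column 'rating_times_refund' → 516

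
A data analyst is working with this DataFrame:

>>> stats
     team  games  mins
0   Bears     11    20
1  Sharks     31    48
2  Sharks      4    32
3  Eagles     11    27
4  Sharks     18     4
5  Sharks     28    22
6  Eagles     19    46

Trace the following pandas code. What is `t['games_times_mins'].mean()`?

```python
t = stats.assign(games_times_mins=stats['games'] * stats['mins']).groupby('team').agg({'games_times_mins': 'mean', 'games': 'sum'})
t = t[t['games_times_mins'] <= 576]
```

add column games_times_mins = stats['games'] * stats['mins']:
     team  games  mins  games_times_mins
0   Bears     11    20               220
1  Sharks     31    48              1488
2  Sharks      4    32               128
3  Eagles     11    27               297
4  Sharks     18     4                72
5  Sharks     28    22               616
6  Eagles     19    46               874
group by team: mean(games_times_mins), sum(games):
        games_times_mins  games
team                           
Bears              220.0     11
Eagles             585.5     30
Sharks             576.0     81
filter rows where games_times_mins <= 576:
        games_times_mins  games
team                           
Bears              220.0     11
Sharks             576.0     81

398.0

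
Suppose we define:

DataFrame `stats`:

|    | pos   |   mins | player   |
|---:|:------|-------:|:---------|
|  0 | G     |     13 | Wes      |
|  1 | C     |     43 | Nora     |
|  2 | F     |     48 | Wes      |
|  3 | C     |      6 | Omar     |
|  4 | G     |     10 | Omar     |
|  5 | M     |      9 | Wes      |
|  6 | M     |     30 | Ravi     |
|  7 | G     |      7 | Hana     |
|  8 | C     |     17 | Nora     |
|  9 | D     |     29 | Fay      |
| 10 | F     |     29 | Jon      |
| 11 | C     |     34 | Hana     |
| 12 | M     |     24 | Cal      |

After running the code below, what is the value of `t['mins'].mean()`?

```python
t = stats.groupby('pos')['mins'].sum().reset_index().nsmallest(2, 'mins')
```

group by pos, sum of mins:
pos
C    100
D     29
F     77
G     30
M     63
Name: mins, dtype: int64
reset_index():
  pos  mins
0   C   100
1   D    29
2   F    77
3   G    30
4   M    63
take 2 rows with smallest mins:
  pos  mins
1   D    29
3   G    30
mean of column 'mins' → 29.5

29.5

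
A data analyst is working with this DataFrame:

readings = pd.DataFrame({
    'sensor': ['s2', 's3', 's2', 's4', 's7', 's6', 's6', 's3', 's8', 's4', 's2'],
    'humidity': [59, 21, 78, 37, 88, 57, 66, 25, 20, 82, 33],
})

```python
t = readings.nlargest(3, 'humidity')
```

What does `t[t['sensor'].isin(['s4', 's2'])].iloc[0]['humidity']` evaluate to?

82

take 3 rows with largest humidity:
  sensor  humidity
4     s7        88
9     s4        82
2     s2        78
filter rows where sensor in ['s4', 's2']:
  sensor  humidity
9     s4        82
2     s2        78
So iloc[0]['humidity'] = 82.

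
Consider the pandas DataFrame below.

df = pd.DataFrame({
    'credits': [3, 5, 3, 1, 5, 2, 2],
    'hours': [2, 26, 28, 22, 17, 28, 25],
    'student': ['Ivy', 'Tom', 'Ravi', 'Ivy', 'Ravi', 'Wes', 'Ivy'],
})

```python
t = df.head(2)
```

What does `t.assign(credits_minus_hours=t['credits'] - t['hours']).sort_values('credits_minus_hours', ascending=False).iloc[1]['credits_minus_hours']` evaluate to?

-21

take first 2 rows:
   credits  hours student
0        3      2     Ivy
1        5     26     Tom
add column credits_minus_hours = t['credits'] - t['hours']:
   credits  hours student  credits_minus_hours
0        3      2     Ivy                    1
1        5     26     Tom                  -21
sort by credits_minus_hours descending:
   credits  hours student  credits_minus_hours
0        3      2     Ivy                    1
1        5     26     Tom                  -21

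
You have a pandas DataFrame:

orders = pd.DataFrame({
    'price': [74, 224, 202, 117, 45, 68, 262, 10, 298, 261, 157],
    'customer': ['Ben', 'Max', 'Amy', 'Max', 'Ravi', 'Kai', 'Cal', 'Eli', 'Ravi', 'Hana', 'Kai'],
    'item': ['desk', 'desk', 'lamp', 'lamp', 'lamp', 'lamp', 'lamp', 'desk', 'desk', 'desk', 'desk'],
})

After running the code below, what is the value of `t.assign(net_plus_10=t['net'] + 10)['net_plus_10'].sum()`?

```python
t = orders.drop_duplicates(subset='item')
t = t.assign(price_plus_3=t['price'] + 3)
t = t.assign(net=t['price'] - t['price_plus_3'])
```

drop duplicate item (keep=first):
   price customer  item
0     74      Ben  desk
2    202      Amy  lamp
add column price_plus_3 = t['price'] + 3:
   price customer  item  price_plus_3
0     74      Ben  desk            77
2    202      Amy  lamp           205
add column net = t['price'] - t['price_plus_3']:
   price customer  item  price_plus_3  net
0     74      Ben  desk            77   -3
2    202      Amy  lamp           205   -3
add column net_plus_10 = t['net'] + 10:
   price customer  item  price_plus_3  net  net_plus_10
0     74      Ben  desk            77   -3            7
2    202      Amy  lamp           205   -3            7

14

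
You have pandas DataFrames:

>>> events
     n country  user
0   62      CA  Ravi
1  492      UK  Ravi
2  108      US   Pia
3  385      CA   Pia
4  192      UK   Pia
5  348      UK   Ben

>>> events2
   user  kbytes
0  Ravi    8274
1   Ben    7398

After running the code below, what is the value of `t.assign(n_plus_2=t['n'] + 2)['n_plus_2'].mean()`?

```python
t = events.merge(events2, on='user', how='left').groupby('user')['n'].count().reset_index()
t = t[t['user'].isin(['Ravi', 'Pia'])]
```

4.5

merge on 'user' (how='left') → 6 rows:
     n country  user  kbytes
0   62      CA  Ravi  8274.0
1  492      UK  Ravi  8274.0
2  108      US   Pia     NaN
3  385      CA   Pia     NaN
4  192      UK   Pia     NaN
5  348      UK   Ben  7398.0
group by user, count of n:
user
Ben     1
Pia     3
Ravi    2
Name: n, dtype: int64
reset_index():
   user  n
0   Ben  1
1   Pia  3
2  Ravi  2
filter rows where user in ['Ravi', 'Pia']:
   user  n
1   Pia  3
2  Ravi  2
add column n_plus_2 = t['n'] + 2:
   user  n  n_plus_2
1   Pia  3         5
2  Ravi  2         4
The mean of column 'n_plus_2' is 4.5.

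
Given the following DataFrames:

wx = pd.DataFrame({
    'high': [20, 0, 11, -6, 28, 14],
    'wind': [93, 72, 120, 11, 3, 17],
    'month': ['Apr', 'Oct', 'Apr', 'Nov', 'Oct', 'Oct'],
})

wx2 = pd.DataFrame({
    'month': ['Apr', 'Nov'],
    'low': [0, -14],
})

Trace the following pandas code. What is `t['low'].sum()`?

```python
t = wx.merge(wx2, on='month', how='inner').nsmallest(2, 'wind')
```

merge on 'month' (how='inner') → 3 rows:
   high  wind month  low
0    20    93   Apr    0
1    11   120   Apr    0
2    -6    11   Nov  -14
take 2 rows with smallest wind:
   high  wind month  low
2    -6    11   Nov  -14
0    20    93   Apr    0
Then the sum of column 'low': -14

-14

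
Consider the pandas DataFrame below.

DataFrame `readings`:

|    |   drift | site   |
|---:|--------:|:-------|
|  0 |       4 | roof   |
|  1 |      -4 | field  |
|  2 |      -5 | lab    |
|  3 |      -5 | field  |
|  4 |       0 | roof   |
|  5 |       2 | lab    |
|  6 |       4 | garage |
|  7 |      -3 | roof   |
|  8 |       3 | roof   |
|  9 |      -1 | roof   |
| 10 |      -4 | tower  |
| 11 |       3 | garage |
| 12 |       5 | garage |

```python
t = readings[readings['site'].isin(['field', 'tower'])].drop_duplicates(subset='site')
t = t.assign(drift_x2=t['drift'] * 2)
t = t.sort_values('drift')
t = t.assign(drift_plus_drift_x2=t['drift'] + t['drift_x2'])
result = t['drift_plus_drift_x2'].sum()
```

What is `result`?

filter rows where site in ['field', 'tower']:
    drift   site
1      -4  field
3      -5  field
10     -4  tower
drop duplicate site (keep=first):
    drift   site
1      -4  field
10     -4  tower
add column drift_x2 = t['drift'] * 2:
    drift   site  drift_x2
1      -4  field        -8
10     -4  tower        -8
sort by drift:
    drift   site  drift_x2
1      -4  field        -8
10     -4  tower        -8
add column drift_plus_drift_x2 = t['drift'] + t['drift_x2']:
    drift   site  drift_x2  drift_plus_drift_x2
1      -4  field        -8                  -12
10     -4  tower        -8                  -12
Then the sum of column 'drift_plus_drift_x2': -24

-24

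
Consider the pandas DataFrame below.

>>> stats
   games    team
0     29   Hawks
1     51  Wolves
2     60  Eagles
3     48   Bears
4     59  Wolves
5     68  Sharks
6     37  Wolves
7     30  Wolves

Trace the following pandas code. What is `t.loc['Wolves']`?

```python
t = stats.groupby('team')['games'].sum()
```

177

group by team, sum of games:
team
Bears      48
Eagles     60
Hawks      29
Sharks     68
Wolves    177
Name: games, dtype: int64
Then the value at index 'Wolves': 177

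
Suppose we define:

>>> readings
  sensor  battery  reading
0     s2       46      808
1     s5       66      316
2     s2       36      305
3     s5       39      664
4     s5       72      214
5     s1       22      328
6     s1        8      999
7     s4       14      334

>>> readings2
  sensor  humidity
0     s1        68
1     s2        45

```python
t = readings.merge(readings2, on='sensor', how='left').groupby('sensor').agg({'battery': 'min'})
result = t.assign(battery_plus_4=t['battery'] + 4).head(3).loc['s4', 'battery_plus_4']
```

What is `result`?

18

merge on 'sensor' (how='left') → 8 rows:
  sensor  battery  reading  humidity
0     s2       46      808      45.0
1     s5       66      316       NaN
2     s2       36      305      45.0
3     s5       39      664       NaN
4     s5       72      214       NaN
5     s1       22      328      68.0
6     s1        8      999      68.0
7     s4       14      334       NaN
group by sensor, min of battery:
        battery
sensor         
s1            8
s2           36
s4           14
s5           39
add column battery_plus_4 = t['battery'] + 4:
        battery  battery_plus_4
sensor                         
s1            8              12
s2           36              40
s4           14              18
s5           39              43
take first 3 rows:
        battery  battery_plus_4
sensor                         
s1            8              12
s2           36              40
s4           14              18
So loc['s4', 'battery_plus_4'] = 18.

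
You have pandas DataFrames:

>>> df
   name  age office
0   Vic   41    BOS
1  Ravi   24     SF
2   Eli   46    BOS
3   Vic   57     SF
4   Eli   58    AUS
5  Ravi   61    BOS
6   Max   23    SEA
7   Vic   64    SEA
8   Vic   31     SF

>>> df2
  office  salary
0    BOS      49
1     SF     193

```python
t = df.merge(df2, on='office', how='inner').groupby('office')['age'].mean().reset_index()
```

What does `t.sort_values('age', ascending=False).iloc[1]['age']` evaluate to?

37.3333333333

merge on 'office' (how='inner') → 6 rows:
   name  age office  salary
0   Vic   41    BOS      49
1  Ravi   24     SF     193
2   Eli   46    BOS      49
3   Vic   57     SF     193
4  Ravi   61    BOS      49
5   Vic   31     SF     193
group by office, mean of age:
office
BOS    49.333333
SF     37.333333
Name: age, dtype: float64
reset_index():
  office        age
0    BOS  49.333333
1     SF  37.333333
sort by age descending:
  office        age
0    BOS  49.333333
1     SF  37.333333
Finally, value at position 1, column 'age' = 37.3333333333.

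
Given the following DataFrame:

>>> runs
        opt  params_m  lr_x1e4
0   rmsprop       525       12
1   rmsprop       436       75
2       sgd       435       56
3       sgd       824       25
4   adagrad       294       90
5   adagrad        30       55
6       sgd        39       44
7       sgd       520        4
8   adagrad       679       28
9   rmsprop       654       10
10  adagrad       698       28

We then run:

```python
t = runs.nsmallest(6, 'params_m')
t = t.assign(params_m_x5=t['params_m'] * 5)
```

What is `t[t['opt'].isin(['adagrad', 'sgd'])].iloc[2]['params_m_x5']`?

1470

take 6 rows with smallest params_m:
       opt  params_m  lr_x1e4
5  adagrad        30       55
6      sgd        39       44
4  adagrad       294       90
2      sgd       435       56
1  rmsprop       436       75
7      sgd       520        4
add column params_m_x5 = t['params_m'] * 5:
       opt  params_m  lr_x1e4  params_m_x5
5  adagrad        30       55          150
6      sgd        39       44          195
4  adagrad       294       90         1470
2      sgd       435       56         2175
1  rmsprop       436       75         2180
7      sgd       520        4         2600
filter rows where opt in ['adagrad', 'sgd']:
       opt  params_m  lr_x1e4  params_m_x5
5  adagrad        30       55          150
6      sgd        39       44          195
4  adagrad       294       90         1470
2      sgd       435       56         2175
7      sgd       520        4         2600
Taking the value at position 2, column 'params_m_x5' gives 1470.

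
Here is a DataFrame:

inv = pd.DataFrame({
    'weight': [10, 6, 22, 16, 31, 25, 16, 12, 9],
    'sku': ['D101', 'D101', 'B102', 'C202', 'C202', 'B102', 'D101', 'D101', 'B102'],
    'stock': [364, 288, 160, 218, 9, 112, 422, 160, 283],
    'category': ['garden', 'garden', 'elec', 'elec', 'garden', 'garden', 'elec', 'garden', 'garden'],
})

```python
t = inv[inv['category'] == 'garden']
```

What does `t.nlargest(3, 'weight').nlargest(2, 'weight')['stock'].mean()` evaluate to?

filter rows where category == 'garden':
   weight   sku  stock category
0      10  D101    364   garden
1       6  D101    288   garden
4      31  C202      9   garden
5      25  B102    112   garden
7      12  D101    160   garden
8       9  B102    283   garden
take 3 rows with largest weight:
   weight   sku  stock category
4      31  C202      9   garden
5      25  B102    112   garden
7      12  D101    160   garden
take 2 rows with largest weight:
   weight   sku  stock category
4      31  C202      9   garden
5      25  B102    112   garden

60.5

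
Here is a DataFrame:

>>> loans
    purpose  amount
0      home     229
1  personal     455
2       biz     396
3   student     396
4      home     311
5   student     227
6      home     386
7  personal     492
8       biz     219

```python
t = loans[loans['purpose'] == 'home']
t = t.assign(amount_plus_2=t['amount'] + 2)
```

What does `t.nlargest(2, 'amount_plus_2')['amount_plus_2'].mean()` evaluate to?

filter rows where purpose == 'home':
  purpose  amount
0    home     229
4    home     311
6    home     386
add column amount_plus_2 = t['amount'] + 2:
  purpose  amount  amount_plus_2
0    home     229            231
4    home     311            313
6    home     386            388
take 2 rows with largest amount_plus_2:
  purpose  amount  amount_plus_2
6    home     386            388
4    home     311            313
Then the mean of column 'amount_plus_2': 350.5

350.5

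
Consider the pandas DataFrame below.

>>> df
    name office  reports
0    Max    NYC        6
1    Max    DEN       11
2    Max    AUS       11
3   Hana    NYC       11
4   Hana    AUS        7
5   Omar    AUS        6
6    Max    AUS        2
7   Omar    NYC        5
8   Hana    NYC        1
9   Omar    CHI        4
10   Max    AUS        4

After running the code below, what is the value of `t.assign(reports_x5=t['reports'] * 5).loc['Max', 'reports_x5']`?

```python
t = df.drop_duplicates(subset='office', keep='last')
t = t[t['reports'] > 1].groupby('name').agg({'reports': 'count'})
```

drop duplicate office (keep=last):
    name office  reports
1    Max    DEN       11
8   Hana    NYC        1
9   Omar    CHI        4
10   Max    AUS        4
filter rows where reports > 1:
    name office  reports
1    Max    DEN       11
9   Omar    CHI        4
10   Max    AUS        4
group by name, count of reports:
      reports
name         
Max         2
Omar        1
add column reports_x5 = t['reports'] * 5:
      reports  reports_x5
name                     
Max         2          10
Omar        1           5
value at row 'Max', column 'reports_x5' → 10

10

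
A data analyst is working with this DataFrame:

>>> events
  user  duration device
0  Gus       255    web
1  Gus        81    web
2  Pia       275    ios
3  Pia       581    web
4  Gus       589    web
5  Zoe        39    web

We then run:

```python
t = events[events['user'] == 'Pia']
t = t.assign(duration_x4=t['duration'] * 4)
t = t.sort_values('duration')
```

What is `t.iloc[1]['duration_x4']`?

2324

filter rows where user == 'Pia':
  user  duration device
2  Pia       275    ios
3  Pia       581    web
add column duration_x4 = t['duration'] * 4:
  user  duration device  duration_x4
2  Pia       275    ios         1100
3  Pia       581    web         2324
sort by duration:
  user  duration device  duration_x4
2  Pia       275    ios         1100
3  Pia       581    web         2324
Hence 2324.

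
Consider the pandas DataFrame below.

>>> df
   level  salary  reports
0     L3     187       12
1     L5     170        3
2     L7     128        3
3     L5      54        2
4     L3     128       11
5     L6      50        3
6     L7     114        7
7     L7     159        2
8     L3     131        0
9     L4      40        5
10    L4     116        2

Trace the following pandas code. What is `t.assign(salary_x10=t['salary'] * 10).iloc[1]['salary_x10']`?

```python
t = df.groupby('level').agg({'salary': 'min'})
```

group by level, min of salary:
       salary
level        
L3        128
L4         40
L5         54
L6         50
L7        114
add column salary_x10 = t['salary'] * 10:
       salary  salary_x10
level                    
L3        128        1280
L4         40         400
L5         54         540
L6         50         500
L7        114        1140
Hence 400.

400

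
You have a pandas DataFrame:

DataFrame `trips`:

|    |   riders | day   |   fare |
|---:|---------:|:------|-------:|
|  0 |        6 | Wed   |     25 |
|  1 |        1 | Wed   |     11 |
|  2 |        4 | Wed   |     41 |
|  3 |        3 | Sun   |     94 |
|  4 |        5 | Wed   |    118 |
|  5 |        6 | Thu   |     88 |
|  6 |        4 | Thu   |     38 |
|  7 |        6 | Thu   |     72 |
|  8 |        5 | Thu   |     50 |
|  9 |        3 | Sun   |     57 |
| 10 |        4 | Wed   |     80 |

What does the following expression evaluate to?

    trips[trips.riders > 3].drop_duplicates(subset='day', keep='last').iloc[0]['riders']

filter rows where riders > 3:
    riders  day  fare
0        6  Wed    25
2        4  Wed    41
4        5  Wed   118
5        6  Thu    88
6        4  Thu    38
7        6  Thu    72
8        5  Thu    50
10       4  Wed    80
drop duplicate day (keep=last):
    riders  day  fare
8        5  Thu    50
10       4  Wed    80
The value at position 0, column 'riders' is 5.

5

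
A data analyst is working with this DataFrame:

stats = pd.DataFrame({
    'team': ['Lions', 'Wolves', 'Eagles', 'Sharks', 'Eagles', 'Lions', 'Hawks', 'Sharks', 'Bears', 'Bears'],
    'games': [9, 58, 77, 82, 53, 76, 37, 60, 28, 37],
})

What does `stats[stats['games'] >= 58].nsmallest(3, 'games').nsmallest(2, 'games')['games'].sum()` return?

118

filter rows where games >= 58:
     team  games
1  Wolves     58
2  Eagles     77
3  Sharks     82
5   Lions     76
7  Sharks     60
take 3 rows with smallest games:
     team  games
1  Wolves     58
7  Sharks     60
5   Lions     76
take 2 rows with smallest games:
     team  games
1  Wolves     58
7  Sharks     60
Taking the sum of column 'games' gives 118.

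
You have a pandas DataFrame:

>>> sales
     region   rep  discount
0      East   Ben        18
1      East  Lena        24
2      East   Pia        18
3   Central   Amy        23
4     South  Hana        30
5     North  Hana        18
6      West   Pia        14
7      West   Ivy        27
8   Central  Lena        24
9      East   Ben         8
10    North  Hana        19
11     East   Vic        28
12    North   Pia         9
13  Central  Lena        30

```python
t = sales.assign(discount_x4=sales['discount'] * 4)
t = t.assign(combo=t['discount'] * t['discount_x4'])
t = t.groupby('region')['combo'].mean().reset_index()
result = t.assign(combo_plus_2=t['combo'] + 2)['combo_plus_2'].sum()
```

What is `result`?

add column discount_x4 = sales['discount'] * 4:
     region   rep  discount  discount_x4
0      East   Ben        18           72
1      East  Lena        24           96
2      East   Pia        18           72
3   Central   Amy        23           92
4     South  Hana        30          120
5     North  Hana        18           72
6      West   Pia        14           56
7      West   Ivy        27          108
8   Central  Lena        24           96
9      East   Ben         8           32
10    North  Hana        19           76
11     East   Vic        28          112
12    North   Pia         9           36
13  Central  Lena        30          120
add column combo = t['discount'] * t['discount_x4']:
     region   rep  discount  discount_x4  combo
0      East   Ben        18           72   1296
1      East  Lena        24           96   2304
2      East   Pia        18           72   1296
3   Central   Amy        23           92   2116
4     South  Hana        30          120   3600
5     North  Hana        18           72   1296
6      West   Pia        14           56    784
7      West   Ivy        27          108   2916
8   Central  Lena        24           96   2304
9      East   Ben         8           32    256
10    North  Hana        19           76   1444
11     East   Vic        28          112   3136
12    North   Pia         9           36    324
13  Central  Lena        30          120   3600
group by region, mean of combo:
region
Central    2673.333333
East       1657.600000
North      1021.333333
South      3600.000000
West       1850.000000
Name: combo, dtype: float64
reset_index():
    region        combo
0  Central  2673.333333
1     East  1657.600000
2    North  1021.333333
3    South  3600.000000
4     West  1850.000000
add column combo_plus_2 = t['combo'] + 2:
    region        combo  combo_plus_2
0  Central  2673.333333   2675.333333
1     East  1657.600000   1659.600000
2    North  1021.333333   1023.333333
3    South  3600.000000   3602.000000
4     West  1850.000000   1852.000000
sum of column 'combo_plus_2' → 10812.2666667

10812.2666667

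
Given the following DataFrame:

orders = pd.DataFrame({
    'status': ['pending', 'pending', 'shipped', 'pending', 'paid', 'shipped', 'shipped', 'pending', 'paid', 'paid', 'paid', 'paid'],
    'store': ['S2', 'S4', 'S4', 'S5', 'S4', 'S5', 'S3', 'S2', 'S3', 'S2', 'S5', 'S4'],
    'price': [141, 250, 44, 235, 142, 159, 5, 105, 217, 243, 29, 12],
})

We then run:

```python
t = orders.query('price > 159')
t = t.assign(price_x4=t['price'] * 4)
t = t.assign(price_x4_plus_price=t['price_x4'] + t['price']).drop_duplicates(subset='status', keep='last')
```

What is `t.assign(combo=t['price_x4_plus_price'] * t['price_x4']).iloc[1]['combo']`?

filter rows where price > 159:
    status store  price
1  pending    S4    250
3  pending    S5    235
8     paid    S3    217
9     paid    S2    243
add column price_x4 = t['price'] * 4:
    status store  price  price_x4
1  pending    S4    250      1000
3  pending    S5    235       940
8     paid    S3    217       868
9     paid    S2    243       972
add column price_x4_plus_price = t['price_x4'] + t['price']:
    status store  price  price_x4  price_x4_plus_price
1  pending    S4    250      1000                 1250
3  pending    S5    235       940                 1175
8     paid    S3    217       868                 1085
9     paid    S2    243       972                 1215
drop duplicate status (keep=last):
    status store  price  price_x4  price_x4_plus_price
3  pending    S5    235       940                 1175
9     paid    S2    243       972                 1215
add column combo = t['price_x4_plus_price'] * t['price_x4']:
    status store  price  price_x4  price_x4_plus_price    combo
3  pending    S5    235       940                 1175  1104500
9     paid    S2    243       972                 1215  1180980

1180980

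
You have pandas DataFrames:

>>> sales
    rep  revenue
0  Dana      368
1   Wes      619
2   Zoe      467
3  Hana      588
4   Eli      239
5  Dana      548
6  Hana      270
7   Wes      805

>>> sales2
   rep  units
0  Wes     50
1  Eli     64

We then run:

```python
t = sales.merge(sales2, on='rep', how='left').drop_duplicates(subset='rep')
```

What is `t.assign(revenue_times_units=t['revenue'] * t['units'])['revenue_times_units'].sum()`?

merge on 'rep' (how='left') → 8 rows:
    rep  revenue  units
0  Dana      368    NaN
1   Wes      619   50.0
2   Zoe      467    NaN
3  Hana      588    NaN
4   Eli      239   64.0
5  Dana      548    NaN
6  Hana      270    NaN
7   Wes      805   50.0
drop duplicate rep (keep=first):
    rep  revenue  units
0  Dana      368    NaN
1   Wes      619   50.0
2   Zoe      467    NaN
3  Hana      588    NaN
4   Eli      239   64.0
add column revenue_times_units = t['revenue'] * t['units']:
    rep  revenue  units  revenue_times_units
0  Dana      368    NaN                  NaN
1   Wes      619   50.0              30950.0
2   Zoe      467    NaN                  NaN
3  Hana      588    NaN                  NaN
4   Eli      239   64.0              15296.0
Hence 46246.0.

46246.0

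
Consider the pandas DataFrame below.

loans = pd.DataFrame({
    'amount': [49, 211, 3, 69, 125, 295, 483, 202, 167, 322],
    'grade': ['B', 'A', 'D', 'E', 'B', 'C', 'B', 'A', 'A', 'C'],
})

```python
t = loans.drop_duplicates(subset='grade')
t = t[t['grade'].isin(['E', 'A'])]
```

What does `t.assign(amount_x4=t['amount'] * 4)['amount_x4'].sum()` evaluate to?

1120

drop duplicate grade (keep=first):
   amount grade
0      49     B
1     211     A
2       3     D
3      69     E
5     295     C
filter rows where grade in ['E', 'A']:
   amount grade
1     211     A
3      69     E
add column amount_x4 = t['amount'] * 4:
   amount grade  amount_x4
1     211     A        844
3      69     E        276
The sum of column 'amount_x4' is 1120.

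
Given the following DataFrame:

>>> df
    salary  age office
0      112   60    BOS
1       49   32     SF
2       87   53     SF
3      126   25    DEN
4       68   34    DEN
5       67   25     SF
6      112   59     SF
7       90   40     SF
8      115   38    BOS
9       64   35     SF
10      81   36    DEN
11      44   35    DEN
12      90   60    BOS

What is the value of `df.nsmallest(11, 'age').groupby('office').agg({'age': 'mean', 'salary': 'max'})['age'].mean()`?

take 11 rows with smallest age:
    salary  age office
3      126   25    DEN
5       67   25     SF
1       49   32     SF
4       68   34    DEN
9       64   35     SF
11      44   35    DEN
10      81   36    DEN
8      115   38    BOS
7       90   40     SF
2       87   53     SF
6      112   59     SF
group by office: mean(age), max(salary):
              age  salary
office                   
BOS     38.000000     115
DEN     32.500000     126
SF      40.666667     112
Taking the mean of column 'age' gives 37.0555555556.

37.0555555556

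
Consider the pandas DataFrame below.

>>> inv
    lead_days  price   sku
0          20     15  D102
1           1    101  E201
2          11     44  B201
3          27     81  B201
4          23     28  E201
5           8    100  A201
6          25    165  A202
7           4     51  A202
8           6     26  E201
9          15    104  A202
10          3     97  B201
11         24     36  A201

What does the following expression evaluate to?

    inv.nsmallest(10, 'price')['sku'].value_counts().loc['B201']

take 10 rows with smallest price:
    lead_days  price   sku
0          20     15  D102
8           6     26  E201
4          23     28  E201
11         24     36  A201
2          11     44  B201
7           4     51  A202
3          27     81  B201
10          3     97  B201
5           8    100  A201
1           1    101  E201
value_counts of sku:
sku
E201    3
B201    3
A201    2
D102    1
A202    1
Name: count, dtype: int64
value at index 'B201' → 3

3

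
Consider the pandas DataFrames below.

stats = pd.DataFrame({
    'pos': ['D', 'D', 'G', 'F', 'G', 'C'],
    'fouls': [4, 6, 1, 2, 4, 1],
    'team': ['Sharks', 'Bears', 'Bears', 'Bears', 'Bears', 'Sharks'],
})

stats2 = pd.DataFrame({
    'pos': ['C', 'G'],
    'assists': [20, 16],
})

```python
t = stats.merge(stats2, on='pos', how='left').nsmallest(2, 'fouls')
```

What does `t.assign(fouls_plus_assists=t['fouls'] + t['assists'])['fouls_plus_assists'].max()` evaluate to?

21.0

merge on 'pos' (how='left') → 6 rows:
  pos  fouls    team  assists
0   D      4  Sharks      NaN
1   D      6   Bears      NaN
2   G      1   Bears     16.0
3   F      2   Bears      NaN
4   G      4   Bears     16.0
5   C      1  Sharks     20.0
take 2 rows with smallest fouls:
  pos  fouls    team  assists
2   G      1   Bears     16.0
5   C      1  Sharks     20.0
add column fouls_plus_assists = t['fouls'] + t['assists']:
  pos  fouls    team  assists  fouls_plus_assists
2   G      1   Bears     16.0                17.0
5   C      1  Sharks     20.0                21.0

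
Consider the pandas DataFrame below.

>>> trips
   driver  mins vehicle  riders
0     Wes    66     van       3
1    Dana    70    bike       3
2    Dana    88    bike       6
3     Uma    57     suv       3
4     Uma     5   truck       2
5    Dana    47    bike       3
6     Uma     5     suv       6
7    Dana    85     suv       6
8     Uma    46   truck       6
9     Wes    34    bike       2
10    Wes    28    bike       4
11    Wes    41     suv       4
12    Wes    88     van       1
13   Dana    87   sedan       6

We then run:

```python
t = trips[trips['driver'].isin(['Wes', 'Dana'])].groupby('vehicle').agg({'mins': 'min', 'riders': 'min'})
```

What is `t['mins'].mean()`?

filter rows where driver in ['Wes', 'Dana']:
   driver  mins vehicle  riders
0     Wes    66     van       3
1    Dana    70    bike       3
2    Dana    88    bike       6
5    Dana    47    bike       3
7    Dana    85     suv       6
9     Wes    34    bike       2
10    Wes    28    bike       4
11    Wes    41     suv       4
12    Wes    88     van       1
13   Dana    87   sedan       6
group by vehicle: min(mins), min(riders):
         mins  riders
vehicle              
bike       28       2
sedan      87       6
suv        41       4
van        66       1
The mean of column 'mins' is 55.5.

55.5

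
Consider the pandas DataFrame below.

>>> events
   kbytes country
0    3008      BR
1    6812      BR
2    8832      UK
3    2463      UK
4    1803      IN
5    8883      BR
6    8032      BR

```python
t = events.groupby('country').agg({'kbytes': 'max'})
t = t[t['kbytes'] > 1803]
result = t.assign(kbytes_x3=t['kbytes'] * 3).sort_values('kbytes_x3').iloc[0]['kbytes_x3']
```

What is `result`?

26496

group by country, max of kbytes:
         kbytes
country        
BR         8883
IN         1803
UK         8832
filter rows where kbytes > 1803:
         kbytes
country        
BR         8883
UK         8832
add column kbytes_x3 = t['kbytes'] * 3:
         kbytes  kbytes_x3
country                   
BR         8883      26649
UK         8832      26496
sort by kbytes_x3:
         kbytes  kbytes_x3
country                   
UK         8832      26496
BR         8883      26649
value at position 0, column 'kbytes_x3' → 26496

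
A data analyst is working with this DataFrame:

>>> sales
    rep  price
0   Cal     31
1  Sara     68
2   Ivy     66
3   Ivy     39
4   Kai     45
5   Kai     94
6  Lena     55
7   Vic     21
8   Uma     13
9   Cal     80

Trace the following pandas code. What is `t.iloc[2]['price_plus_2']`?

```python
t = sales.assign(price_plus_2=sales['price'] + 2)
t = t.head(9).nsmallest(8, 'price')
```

33

add column price_plus_2 = sales['price'] + 2:
    rep  price  price_plus_2
0   Cal     31            33
1  Sara     68            70
2   Ivy     66            68
3   Ivy     39            41
4   Kai     45            47
5   Kai     94            96
6  Lena     55            57
7   Vic     21            23
8   Uma     13            15
9   Cal     80            82
take first 9 rows:
    rep  price  price_plus_2
0   Cal     31            33
1  Sara     68            70
2   Ivy     66            68
3   Ivy     39            41
4   Kai     45            47
5   Kai     94            96
6  Lena     55            57
7   Vic     21            23
8   Uma     13            15
take 8 rows with smallest price:
    rep  price  price_plus_2
8   Uma     13            15
7   Vic     21            23
0   Cal     31            33
3   Ivy     39            41
4   Kai     45            47
6  Lena     55            57
2   Ivy     66            68
1  Sara     68            70
Hence 33.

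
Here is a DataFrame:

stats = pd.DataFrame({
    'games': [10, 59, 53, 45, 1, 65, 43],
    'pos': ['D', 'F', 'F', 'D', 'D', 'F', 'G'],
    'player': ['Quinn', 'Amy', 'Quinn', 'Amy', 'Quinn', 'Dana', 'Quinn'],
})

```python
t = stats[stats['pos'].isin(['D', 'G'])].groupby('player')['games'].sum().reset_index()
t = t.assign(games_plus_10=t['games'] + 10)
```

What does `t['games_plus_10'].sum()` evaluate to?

119

filter rows where pos in ['D', 'G']:
   games pos player
0     10   D  Quinn
3     45   D    Amy
4      1   D  Quinn
6     43   G  Quinn
group by player, sum of games:
player
Amy      45
Quinn    54
Name: games, dtype: int64
reset_index():
  player  games
0    Amy     45
1  Quinn     54
add column games_plus_10 = t['games'] + 10:
  player  games  games_plus_10
0    Amy     45             55
1  Quinn     54             64
Hence 119.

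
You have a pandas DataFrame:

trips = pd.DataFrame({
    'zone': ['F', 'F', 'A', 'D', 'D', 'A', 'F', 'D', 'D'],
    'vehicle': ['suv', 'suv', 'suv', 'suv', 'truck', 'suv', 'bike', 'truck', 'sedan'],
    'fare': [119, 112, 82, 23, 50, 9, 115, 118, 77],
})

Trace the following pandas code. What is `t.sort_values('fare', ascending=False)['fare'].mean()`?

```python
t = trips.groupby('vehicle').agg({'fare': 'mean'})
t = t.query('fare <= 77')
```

group by vehicle, mean of fare:
          fare
vehicle       
bike     115.0
sedan     77.0
suv       69.0
truck     84.0
filter rows where fare <= 77:
         fare
vehicle      
sedan    77.0
suv      69.0
sort by fare descending:
         fare
vehicle      
sedan    77.0
suv      69.0

73.0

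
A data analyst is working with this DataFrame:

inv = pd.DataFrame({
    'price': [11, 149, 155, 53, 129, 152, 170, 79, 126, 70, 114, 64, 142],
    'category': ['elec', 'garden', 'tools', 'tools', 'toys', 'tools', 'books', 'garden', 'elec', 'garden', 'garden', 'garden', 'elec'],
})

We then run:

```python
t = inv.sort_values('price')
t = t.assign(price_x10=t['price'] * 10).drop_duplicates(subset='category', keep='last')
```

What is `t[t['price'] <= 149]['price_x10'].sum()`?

sort by price:
    price category
0      11     elec
3      53    tools
11     64   garden
9      70   garden
7      79   garden
10    114   garden
8     126     elec
4     129     toys
12    142     elec
1     149   garden
5     152    tools
2     155    tools
6     170    books
add column price_x10 = t['price'] * 10:
    price category  price_x10
0      11     elec        110
3      53    tools        530
11     64   garden        640
9      70   garden        700
7      79   garden        790
10    114   garden       1140
8     126     elec       1260
4     129     toys       1290
12    142     elec       1420
1     149   garden       1490
5     152    tools       1520
2     155    tools       1550
6     170    books       1700
drop duplicate category (keep=last):
    price category  price_x10
4     129     toys       1290
12    142     elec       1420
1     149   garden       1490
2     155    tools       1550
6     170    books       1700
filter rows where price <= 149:
    price category  price_x10
4     129     toys       1290
12    142     elec       1420
1     149   garden       1490

4200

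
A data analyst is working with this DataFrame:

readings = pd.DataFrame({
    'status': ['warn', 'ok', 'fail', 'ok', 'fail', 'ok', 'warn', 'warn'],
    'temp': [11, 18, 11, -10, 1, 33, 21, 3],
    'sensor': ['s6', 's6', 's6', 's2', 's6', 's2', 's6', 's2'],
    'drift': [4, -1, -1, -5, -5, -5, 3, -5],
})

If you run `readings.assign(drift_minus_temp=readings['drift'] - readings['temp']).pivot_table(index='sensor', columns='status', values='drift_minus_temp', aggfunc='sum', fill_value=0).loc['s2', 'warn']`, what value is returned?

-8

add column drift_minus_temp = readings['drift'] - readings['temp']:
  status  temp sensor  drift  drift_minus_temp
0   warn    11     s6      4                -7
1     ok    18     s6     -1               -19
2   fail    11     s6     -1               -12
3     ok   -10     s2     -5                 5
4   fail     1     s6     -5                -6
5     ok    33     s2     -5               -38
6   warn    21     s6      3               -18
7   warn     3     s2     -5                -8
pivot: rows=sensor, cols=status, sum(drift_minus_temp):
status  fail  ok  warn
sensor                
s2         0 -33    -8
s6       -18 -19   -25
Then the value at row 's2', column 'warn': -8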